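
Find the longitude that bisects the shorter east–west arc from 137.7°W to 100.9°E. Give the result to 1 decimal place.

161.6°E

Signed shortest Δλ from -137.7° to +100.9° is -121.4°.
Midpoint longitude = -137.7° + (-121.4°)/2 = -137.7° − 60.7° = -198.4°.
Normalise into (−180°, 180°]: +161.6°.
(The naïve average (-137.7 + +100.9)/2 = -18.4° is on the wrong side of the globe.)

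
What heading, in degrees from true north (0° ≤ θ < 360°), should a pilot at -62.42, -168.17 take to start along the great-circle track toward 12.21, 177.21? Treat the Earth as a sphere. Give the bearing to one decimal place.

345.2°

Δλ = 177.21 − -168.17 = 345.38°; wrapped into (−180°, 180°]: -14.62°.
θ = atan2( sin Δλ · cos φ₂ , cos φ₁ · sin φ₂ − sin φ₁ · cos φ₂ · cos Δλ )
  = atan2(-0.24670, 0.93618) = -14.763° → normalised to [0°, 360°): 345.237°.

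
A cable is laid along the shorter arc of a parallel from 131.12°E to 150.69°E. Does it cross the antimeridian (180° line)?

No

Signed shortest Δλ = ((150.69 − 131.12 + 180) mod 360) − 180 = 19.57°.
Going east by 19.57° from +131.12° reaches +150.69° without touching 180°.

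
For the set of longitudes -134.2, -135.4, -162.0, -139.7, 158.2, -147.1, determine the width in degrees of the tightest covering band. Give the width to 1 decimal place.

Sort the longitudes: -162.0°, -147.1°, -139.7°, -135.4°, -134.2°, +158.2°.
Eastward gaps between consecutive values (wrapping around): 14.9°, 7.4°, 4.3°, 1.2°, 292.4°, 39.8°.
Largest gap = 292.4° ⇒ minimal covering band is its complement: 360° − 292.4° = 67.6°.
Band runs from +158.2° eastward to -134.2°, crossing the antimeridian.

67.6°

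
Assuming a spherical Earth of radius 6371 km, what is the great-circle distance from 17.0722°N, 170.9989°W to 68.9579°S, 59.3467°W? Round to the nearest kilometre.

Δλ = -59.3467 − -170.9989 = 111.6522°.
Δφ = -68.9579 − 17.0722 = -86.0301°.
a = sin²(Δφ/2) + cos φ₁ · cos φ₂ · sin²(Δλ/2) = 0.700321.
c = 2·atan2(√a, √(1−a)) = 1.98301 rad → d = 6371·c ≈ 12633.79 km.

12634 km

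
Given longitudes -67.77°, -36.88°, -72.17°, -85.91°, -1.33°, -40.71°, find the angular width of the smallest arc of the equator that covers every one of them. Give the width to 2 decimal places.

84.58°

Sort the longitudes: -85.91°, -72.17°, -67.77°, -40.71°, -36.88°, -1.33°.
Eastward gaps between consecutive values (wrapping around): 13.74°, 4.40°, 27.06°, 3.83°, 35.55°, 275.42°.
Largest gap = 275.42° ⇒ minimal covering band is its complement: 360° − 275.42° = 84.58°.
Band runs from -85.91° eastward to -1.33°.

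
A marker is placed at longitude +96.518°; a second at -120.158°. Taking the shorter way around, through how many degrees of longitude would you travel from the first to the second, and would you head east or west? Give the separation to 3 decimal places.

Raw difference: -120.158 − 96.518 = -216.676°.
Normalise into (−180°, 180°]: -216.676° + 360° = 143.324°.
Positive ⇒ the second point lies to the east; separation 143.324°.

143.324° east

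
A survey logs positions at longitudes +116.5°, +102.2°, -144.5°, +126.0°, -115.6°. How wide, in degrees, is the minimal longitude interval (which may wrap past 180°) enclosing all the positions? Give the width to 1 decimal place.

Sort the longitudes: -144.5°, -115.6°, +102.2°, +116.5°, +126.0°.
Eastward gaps between consecutive values (wrapping around): 28.9°, 217.8°, 14.3°, 9.5°, 89.5°.
Largest gap = 217.8° ⇒ minimal covering band is its complement: 360° − 217.8° = 142.2°.
Band runs from +102.2° eastward to -115.6°, crossing the antimeridian.

142.2°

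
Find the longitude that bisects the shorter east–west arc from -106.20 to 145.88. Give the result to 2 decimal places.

-160.16°

Signed shortest Δλ from -106.20° to +145.88° is -107.92°.
Midpoint longitude = -106.20° + (-107.92°)/2 = -106.20° − 53.96° = -160.16°.
(The naïve average (-106.20 + +145.88)/2 = 19.84° is on the wrong side of the globe.)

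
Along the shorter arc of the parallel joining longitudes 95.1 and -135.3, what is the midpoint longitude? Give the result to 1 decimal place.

Signed shortest Δλ from +95.1° to -135.3° is +129.6°.
Midpoint longitude = +95.1° + (+129.6°)/2 = +95.1° + 64.8° = +159.9°.
(The naïve average (+95.1 + -135.3)/2 = -20.1° is on the wrong side of the globe.)

+159.9°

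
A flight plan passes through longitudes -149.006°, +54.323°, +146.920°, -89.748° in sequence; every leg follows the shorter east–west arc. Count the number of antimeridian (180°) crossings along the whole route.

2

Leg 1: -149.006° → +54.323°, shortest Δλ = -156.671° (west) — crosses 180°.
Leg 2: +54.323° → +146.920°, shortest Δλ = 92.597° (east) — does not cross 180°.
Leg 3: +146.920° → -89.748°, shortest Δλ = 123.332° (east) — crosses 180°.
Total crossings: 2.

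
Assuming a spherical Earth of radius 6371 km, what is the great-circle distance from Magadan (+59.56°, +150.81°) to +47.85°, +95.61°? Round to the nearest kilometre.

Δλ = 95.61 − 150.81 = -55.20°.
Δφ = 47.85 − 59.56 = -11.71°.
a = sin²(Δφ/2) + cos φ₁ · cos φ₂ · sin²(Δλ/2) = 0.083383.
c = 2·atan2(√a, √(1−a)) = 0.58586 rad → d = 6371·c ≈ 3732.54 km.

3733 km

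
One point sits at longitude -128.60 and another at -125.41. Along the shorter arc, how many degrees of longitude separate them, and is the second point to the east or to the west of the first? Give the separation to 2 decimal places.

3.19° east

Raw difference: -125.41 − -128.60 = 3.19°.
Normalise into (−180°, 180°]: 3.19° stays 3.19°.
Positive ⇒ the second point lies to the east; separation 3.19°.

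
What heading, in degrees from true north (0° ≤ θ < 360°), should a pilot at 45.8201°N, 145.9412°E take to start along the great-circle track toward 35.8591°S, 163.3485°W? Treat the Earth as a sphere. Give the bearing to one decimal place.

141.1°

Δλ = -163.3485 − 145.9412 = -309.2897°; wrapped into (−180°, 180°]: 50.7103°.
θ = atan2( sin Δλ · cos φ₂ , cos φ₁ · sin φ₂ − sin φ₁ · cos φ₂ · cos Δλ )
  = atan2(0.62726, -0.77630) = 141.062° → normalised to [0°, 360°): 141.062°.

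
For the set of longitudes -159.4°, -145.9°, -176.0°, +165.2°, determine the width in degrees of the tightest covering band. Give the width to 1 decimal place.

48.9°

Sort the longitudes: -176.0°, -159.4°, -145.9°, +165.2°.
Eastward gaps between consecutive values (wrapping around): 16.6°, 13.5°, 311.1°, 18.8°.
Largest gap = 311.1° ⇒ minimal covering band is its complement: 360° − 311.1° = 48.9°.
Band runs from +165.2° eastward to -145.9°, crossing the antimeridian.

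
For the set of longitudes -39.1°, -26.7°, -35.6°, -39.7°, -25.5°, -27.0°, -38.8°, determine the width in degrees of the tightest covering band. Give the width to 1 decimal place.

Sort the longitudes: -39.7°, -39.1°, -38.8°, -35.6°, -27.0°, -26.7°, -25.5°.
Eastward gaps between consecutive values (wrapping around): 0.6°, 0.3°, 3.2°, 8.6°, 0.3°, 1.2°, 345.8°.
Largest gap = 345.8° ⇒ minimal covering band is its complement: 360° − 345.8° = 14.2°.
Band runs from -39.7° eastward to -25.5°.

14.2°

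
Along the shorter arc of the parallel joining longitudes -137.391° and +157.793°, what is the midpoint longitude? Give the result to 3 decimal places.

Signed shortest Δλ from -137.391° to +157.793° is -64.816°.
Midpoint longitude = -137.391° + (-64.816°)/2 = -137.391° − 32.408° = -169.799°.
(The naïve average (-137.391 + +157.793)/2 = 10.201° is on the wrong side of the globe.)

-169.799°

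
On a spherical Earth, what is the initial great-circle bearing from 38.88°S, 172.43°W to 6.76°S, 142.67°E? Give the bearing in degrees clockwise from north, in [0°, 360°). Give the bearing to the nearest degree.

297°

Δλ = 142.67 − -172.43 = 315.10°; wrapped into (−180°, 180°]: -44.90°.
θ = atan2( sin Δλ · cos φ₂ , cos φ₁ · sin φ₂ − sin φ₁ · cos φ₂ · cos Δλ )
  = atan2(-0.70096, 0.34989) = -63.473° → normalised to [0°, 360°): 296.527°.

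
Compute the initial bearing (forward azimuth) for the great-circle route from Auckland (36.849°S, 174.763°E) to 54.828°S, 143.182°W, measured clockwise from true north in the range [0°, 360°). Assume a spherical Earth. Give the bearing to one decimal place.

Δλ = -143.182 − 174.763 = -317.945°; wrapped into (−180°, 180°]: 42.055°.
θ = atan2( sin Δλ · cos φ₂ , cos φ₁ · sin φ₂ − sin φ₁ · cos φ₂ · cos Δλ )
  = atan2(0.38585, -0.39762) = 135.861° → normalised to [0°, 360°): 135.861°.

135.9°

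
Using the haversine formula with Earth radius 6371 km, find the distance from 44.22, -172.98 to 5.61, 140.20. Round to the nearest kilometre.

6250 km

Δλ = 140.20 − -172.98 = 313.18°; wrapped into (−180°, 180°]: -46.82°.
Δφ = 5.61 − 44.22 = -38.61°.
a = sin²(Δφ/2) + cos φ₁ · cos φ₂ · sin²(Δλ/2) = 0.221881.
c = 2·atan2(√a, √(1−a)) = 0.98094 rad → d = 6371·c ≈ 6249.60 km.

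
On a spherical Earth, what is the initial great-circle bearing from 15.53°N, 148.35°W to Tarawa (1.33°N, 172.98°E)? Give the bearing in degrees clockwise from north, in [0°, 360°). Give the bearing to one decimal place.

Δλ = 172.98 − -148.35 = 321.33°; wrapped into (−180°, 180°]: -38.67°.
θ = atan2( sin Δλ · cos φ₂ , cos φ₁ · sin φ₂ − sin φ₁ · cos φ₂ · cos Δλ )
  = atan2(-0.62467, -0.18662) = -106.634° → normalised to [0°, 360°): 253.366°.

253.4°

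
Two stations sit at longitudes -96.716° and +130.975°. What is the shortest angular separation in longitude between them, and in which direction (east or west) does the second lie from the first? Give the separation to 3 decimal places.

Raw difference: 130.975 − -96.716 = 227.691°.
Normalise into (−180°, 180°]: 227.691° − 360° = -132.309°.
Negative ⇒ the second point lies to the west; separation 132.309°.

132.309° west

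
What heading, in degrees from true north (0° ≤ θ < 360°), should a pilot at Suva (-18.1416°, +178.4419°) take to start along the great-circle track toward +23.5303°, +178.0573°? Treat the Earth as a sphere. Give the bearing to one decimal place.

359.5°

Δλ = 178.0573 − 178.4419 = -0.3846°.
θ = atan2( sin Δλ · cos φ₂ , cos φ₁ · sin φ₂ − sin φ₁ · cos φ₂ · cos Δλ )
  = atan2(-0.00615, 0.66486) = -0.530° → normalised to [0°, 360°): 359.470°.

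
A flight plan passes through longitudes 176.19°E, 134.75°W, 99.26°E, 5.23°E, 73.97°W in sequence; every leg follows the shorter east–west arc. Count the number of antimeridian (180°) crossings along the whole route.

Leg 1: +176.19° → -134.75°, shortest Δλ = 49.06° (east) — crosses 180°.
Leg 2: -134.75° → +99.26°, shortest Δλ = -125.99° (west) — crosses 180°.
Leg 3: +99.26° → +5.23°, shortest Δλ = -94.03° (west) — does not cross 180°.
Leg 4: +5.23° → -73.97°, shortest Δλ = -79.2° (west) — does not cross 180°.
Total crossings: 2.

2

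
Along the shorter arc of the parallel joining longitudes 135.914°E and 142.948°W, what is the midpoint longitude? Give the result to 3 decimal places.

Signed shortest Δλ from +135.914° to -142.948° is +81.138°.
Midpoint longitude = +135.914° + (+81.138°)/2 = +135.914° + 40.569° = +176.483°.
(The naïve average (+135.914 + -142.948)/2 = -3.517° is on the wrong side of the globe.)

176.483°E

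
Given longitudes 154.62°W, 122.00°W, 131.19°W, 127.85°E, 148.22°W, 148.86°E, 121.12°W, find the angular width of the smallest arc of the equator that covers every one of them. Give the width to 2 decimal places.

111.03°

Sort the longitudes: -154.62°, -148.22°, -131.19°, -122.00°, -121.12°, +127.85°, +148.86°.
Eastward gaps between consecutive values (wrapping around): 6.40°, 17.03°, 9.19°, 0.88°, 248.97°, 21.01°, 56.52°.
Largest gap = 248.97° ⇒ minimal covering band is its complement: 360° − 248.97° = 111.03°.
Band runs from +127.85° eastward to -121.12°, crossing the antimeridian.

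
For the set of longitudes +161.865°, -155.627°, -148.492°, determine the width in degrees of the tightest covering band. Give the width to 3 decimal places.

49.643°

Sort the longitudes: -155.627°, -148.492°, +161.865°.
Eastward gaps between consecutive values (wrapping around): 7.135°, 310.357°, 42.508°.
Largest gap = 310.357° ⇒ minimal covering band is its complement: 360° − 310.357° = 49.643°.
Band runs from +161.865° eastward to -148.492°, crossing the antimeridian.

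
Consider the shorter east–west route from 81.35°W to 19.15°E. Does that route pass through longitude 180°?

Signed shortest Δλ = ((19.15 − -81.35 + 180) mod 360) − 180 = 100.5°.
Going east by 100.5° from -81.35° reaches +19.15° without touching 180°.

No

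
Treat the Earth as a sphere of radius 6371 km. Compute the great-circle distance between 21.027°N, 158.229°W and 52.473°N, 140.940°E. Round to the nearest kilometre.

6208 km

Δλ = 140.940 − -158.229 = 299.169°; wrapped into (−180°, 180°]: -60.831°.
Δφ = 52.473 − 21.027 = 31.446°.
a = sin²(Δφ/2) + cos φ₁ · cos φ₂ · sin²(Δλ/2) = 0.219163.
c = 2·atan2(√a, √(1−a)) = 0.97439 rad → d = 6371·c ≈ 6207.83 km.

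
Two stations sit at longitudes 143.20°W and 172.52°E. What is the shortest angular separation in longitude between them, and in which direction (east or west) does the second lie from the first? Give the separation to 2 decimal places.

44.28° west

Raw difference: 172.52 − -143.20 = 315.72°.
Normalise into (−180°, 180°]: 315.72° − 360° = -44.28°.
Negative ⇒ the second point lies to the west; separation 44.28°.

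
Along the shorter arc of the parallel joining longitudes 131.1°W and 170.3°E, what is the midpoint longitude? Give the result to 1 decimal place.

Signed shortest Δλ from -131.1° to +170.3° is -58.6°.
Midpoint longitude = -131.1° + (-58.6°)/2 = -131.1° − 29.3° = -160.4°.
(The naïve average (-131.1 + +170.3)/2 = 19.6° is on the wrong side of the globe.)

160.4°W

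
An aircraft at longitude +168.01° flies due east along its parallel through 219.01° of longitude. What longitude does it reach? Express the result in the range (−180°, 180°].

+27.02°

Start at +168.01°; shift +219.01° → +387.02°.
+387.02° lies outside (−180°, 180°]; subtract 360° → +27.02°.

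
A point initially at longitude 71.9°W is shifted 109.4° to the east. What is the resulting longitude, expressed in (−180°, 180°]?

Start at -71.9°; shift +109.4° → +37.5°.
+37.5° already lies in (−180°, 180°].

37.5°E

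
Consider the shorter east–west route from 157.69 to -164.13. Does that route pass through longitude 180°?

Yes

Naïve |-164.13 − 157.69| = 321.82° > 180°, so the shorter arc goes the other way round — across 180°.
Signed shortest Δλ = ((-164.13 − 157.69 + 180) mod 360) − 180 = 38.18°.
Going east by 38.18° from +157.69° passes through 180° before reaching -164.13°.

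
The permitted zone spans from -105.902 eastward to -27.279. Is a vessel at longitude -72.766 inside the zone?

Band width going east from -105.902° to -27.279°: ((-27.279 − -105.902) mod 360) = 78.623°.
Offset of -72.766° east of the west edge: ((-72.766 − -105.902) mod 360) = 33.136°.
33.136° ≤ 78.623° ⇒ inside.

Yes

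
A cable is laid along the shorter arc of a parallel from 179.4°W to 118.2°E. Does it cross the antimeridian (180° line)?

Yes

Naïve |118.2 − -179.4| = 297.6° > 180°, so the shorter arc goes the other way round — across 180°.
Signed shortest Δλ = ((118.2 − -179.4 + 180) mod 360) − 180 = -62.4°.
Going west by 62.4° from -179.4° passes through 180° before reaching +118.2°.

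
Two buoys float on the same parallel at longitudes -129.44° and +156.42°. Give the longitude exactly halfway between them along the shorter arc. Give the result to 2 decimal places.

-166.51°

Signed shortest Δλ from -129.44° to +156.42° is -74.14°.
Midpoint longitude = -129.44° + (-74.14°)/2 = -129.44° − 37.07° = -166.51°.
(The naïve average (-129.44 + +156.42)/2 = 13.49° is on the wrong side of the globe.)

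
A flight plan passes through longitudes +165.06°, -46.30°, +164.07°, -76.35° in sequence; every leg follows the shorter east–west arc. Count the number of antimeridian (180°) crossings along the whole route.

3

Leg 1: +165.06° → -46.30°, shortest Δλ = 148.64° (east) — crosses 180°.
Leg 2: -46.30° → +164.07°, shortest Δλ = -149.63° (west) — crosses 180°.
Leg 3: +164.07° → -76.35°, shortest Δλ = 119.58° (east) — crosses 180°.
Total crossings: 3.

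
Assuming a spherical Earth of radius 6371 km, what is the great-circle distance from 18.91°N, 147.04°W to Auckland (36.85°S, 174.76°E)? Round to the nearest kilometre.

7382 km

Δλ = 174.76 − -147.04 = 321.80°; wrapped into (−180°, 180°]: -38.20°.
Δφ = -36.85 − 18.91 = -55.76°.
a = sin²(Δφ/2) + cos φ₁ · cos φ₂ · sin²(Δλ/2) = 0.299725.
c = 2·atan2(√a, √(1−a)) = 1.15868 rad → d = 6371·c ≈ 7381.95 km.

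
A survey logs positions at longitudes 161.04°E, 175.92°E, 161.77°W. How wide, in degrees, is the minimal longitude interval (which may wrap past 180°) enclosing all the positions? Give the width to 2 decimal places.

37.19°

Sort the longitudes: -161.77°, +161.04°, +175.92°.
Eastward gaps between consecutive values (wrapping around): 322.81°, 14.88°, 22.31°.
Largest gap = 322.81° ⇒ minimal covering band is its complement: 360° − 322.81° = 37.19°.
Band runs from +161.04° eastward to -161.77°, crossing the antimeridian.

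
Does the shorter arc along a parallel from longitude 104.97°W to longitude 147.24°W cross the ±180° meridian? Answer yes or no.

No

Signed shortest Δλ = ((-147.24 − -104.97 + 180) mod 360) − 180 = -42.27°.
Going west by 42.27° from -104.97° reaches -147.24° without touching 180°.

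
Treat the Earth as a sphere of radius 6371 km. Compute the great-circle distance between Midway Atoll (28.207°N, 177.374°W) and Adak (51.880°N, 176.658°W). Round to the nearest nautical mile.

1422 nmi

Δλ = -176.658 − -177.374 = 0.716°.
Δφ = 51.880 − 28.207 = 23.673°.
a = sin²(Δφ/2) + cos φ₁ · cos φ₂ · sin²(Δλ/2) = 0.042095.
c = 2·atan2(√a, √(1−a)) = 0.41328 rad → d = 6371·c ≈ 2632.99 km ≈ 1421.70 nmi.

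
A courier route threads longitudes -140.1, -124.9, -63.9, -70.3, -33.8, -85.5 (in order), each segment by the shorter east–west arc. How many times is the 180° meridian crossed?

0

Leg 1: -140.1° → -124.9°, shortest Δλ = 15.2° (east) — does not cross 180°.
Leg 2: -124.9° → -63.9°, shortest Δλ = 61.0° (east) — does not cross 180°.
Leg 3: -63.9° → -70.3°, shortest Δλ = -6.4° (west) — does not cross 180°.
Leg 4: -70.3° → -33.8°, shortest Δλ = 36.5° (east) — does not cross 180°.
Leg 5: -33.8° → -85.5°, shortest Δλ = -51.7° (west) — does not cross 180°.
Total crossings: 0.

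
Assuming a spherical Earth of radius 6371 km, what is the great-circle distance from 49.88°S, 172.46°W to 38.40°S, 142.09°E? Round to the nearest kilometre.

3778 km

Δλ = 142.09 − -172.46 = 314.55°; wrapped into (−180°, 180°]: -45.45°.
Δφ = -38.40 − -49.88 = 11.48°.
a = sin²(Δφ/2) + cos φ₁ · cos φ₂ · sin²(Δλ/2) = 0.085367.
c = 2·atan2(√a, √(1−a)) = 0.59300 rad → d = 6371·c ≈ 3778.02 km.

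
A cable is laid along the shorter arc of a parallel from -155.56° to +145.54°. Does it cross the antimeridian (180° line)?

Naïve |145.54 − -155.56| = 301.1° > 180°, so the shorter arc goes the other way round — across 180°.
Signed shortest Δλ = ((145.54 − -155.56 + 180) mod 360) − 180 = -58.9°.
Going west by 58.9° from -155.56° passes through 180° before reaching +145.54°.

Yes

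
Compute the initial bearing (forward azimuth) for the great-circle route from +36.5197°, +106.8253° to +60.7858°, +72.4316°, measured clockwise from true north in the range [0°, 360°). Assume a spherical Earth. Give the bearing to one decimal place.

329.2°

Δλ = 72.4316 − 106.8253 = -34.3937°.
θ = atan2( sin Δλ · cos φ₂ , cos φ₁ · sin φ₂ − sin φ₁ · cos φ₂ · cos Δλ )
  = atan2(-0.27570, 0.46175) = -30.840° → normalised to [0°, 360°): 329.160°.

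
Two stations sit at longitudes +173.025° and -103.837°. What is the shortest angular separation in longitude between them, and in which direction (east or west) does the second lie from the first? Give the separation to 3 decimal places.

83.138° east

Raw difference: -103.837 − 173.025 = -276.862°.
Normalise into (−180°, 180°]: -276.862° + 360° = 83.138°.
Positive ⇒ the second point lies to the east; separation 83.138°.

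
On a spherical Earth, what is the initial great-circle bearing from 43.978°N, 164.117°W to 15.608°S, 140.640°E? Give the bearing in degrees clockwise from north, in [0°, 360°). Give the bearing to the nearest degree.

234°

Δλ = 140.640 − -164.117 = 304.757°; wrapped into (−180°, 180°]: -55.243°.
θ = atan2( sin Δλ · cos φ₂ , cos φ₁ · sin φ₂ − sin φ₁ · cos φ₂ · cos Δλ )
  = atan2(-0.79128, -0.57488) = -125.999° → normalised to [0°, 360°): 234.001°.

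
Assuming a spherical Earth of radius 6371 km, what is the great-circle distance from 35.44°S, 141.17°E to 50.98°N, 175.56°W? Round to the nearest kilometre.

10499 km

Δλ = -175.56 − 141.17 = -316.73°; wrapped into (−180°, 180°]: 43.27°.
Δφ = 50.98 − -35.44 = 86.42°.
a = sin²(Δφ/2) + cos φ₁ · cos φ₂ · sin²(Δλ/2) = 0.538505.
c = 2·atan2(√a, √(1−a)) = 1.64788 rad → d = 6371·c ≈ 10498.67 km.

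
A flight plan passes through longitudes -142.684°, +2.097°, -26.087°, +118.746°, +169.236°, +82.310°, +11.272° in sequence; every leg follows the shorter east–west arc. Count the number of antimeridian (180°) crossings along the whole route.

0

Leg 1: -142.684° → +2.097°, shortest Δλ = 144.781° (east) — does not cross 180°.
Leg 2: +2.097° → -26.087°, shortest Δλ = -28.184° (west) — does not cross 180°.
Leg 3: -26.087° → +118.746°, shortest Δλ = 144.833° (east) — does not cross 180°.
Leg 4: +118.746° → +169.236°, shortest Δλ = 50.49° (east) — does not cross 180°.
Leg 5: +169.236° → +82.310°, shortest Δλ = -86.926° (west) — does not cross 180°.
Leg 6: +82.310° → +11.272°, shortest Δλ = -71.038° (west) — does not cross 180°.
Total crossings: 0.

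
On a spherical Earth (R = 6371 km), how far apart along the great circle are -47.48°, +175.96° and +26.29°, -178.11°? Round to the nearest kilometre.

8224 km

Δλ = -178.11 − 175.96 = -354.07°; wrapped into (−180°, 180°]: 5.93°.
Δφ = 26.29 − -47.48 = 73.77°.
a = sin²(Δφ/2) + cos φ₁ · cos φ₂ · sin²(Δλ/2) = 0.361874.
c = 2·atan2(√a, √(1−a)) = 1.29090 rad → d = 6371·c ≈ 8224.35 km.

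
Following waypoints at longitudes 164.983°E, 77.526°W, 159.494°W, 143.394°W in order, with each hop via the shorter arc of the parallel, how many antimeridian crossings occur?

Leg 1: +164.983° → -77.526°, shortest Δλ = 117.491° (east) — crosses 180°.
Leg 2: -77.526° → -159.494°, shortest Δλ = -81.968° (west) — does not cross 180°.
Leg 3: -159.494° → -143.394°, shortest Δλ = 16.1° (east) — does not cross 180°.
Total crossings: 1.

1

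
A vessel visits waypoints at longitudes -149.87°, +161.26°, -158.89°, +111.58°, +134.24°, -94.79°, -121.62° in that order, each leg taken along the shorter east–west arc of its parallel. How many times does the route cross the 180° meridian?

4

Leg 1: -149.87° → +161.26°, shortest Δλ = -48.87° (west) — crosses 180°.
Leg 2: +161.26° → -158.89°, shortest Δλ = 39.85° (east) — crosses 180°.
Leg 3: -158.89° → +111.58°, shortest Δλ = -89.53° (west) — crosses 180°.
Leg 4: +111.58° → +134.24°, shortest Δλ = 22.66° (east) — does not cross 180°.
Leg 5: +134.24° → -94.79°, shortest Δλ = 130.97° (east) — crosses 180°.
Leg 6: -94.79° → -121.62°, shortest Δλ = -26.83° (west) — does not cross 180°.
Total crossings: 4.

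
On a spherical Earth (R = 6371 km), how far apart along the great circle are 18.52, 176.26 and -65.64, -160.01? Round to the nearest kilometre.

9570 km

Δλ = -160.01 − 176.26 = -336.27°; wrapped into (−180°, 180°]: 23.73°.
Δφ = -65.64 − 18.52 = -84.16°.
a = sin²(Δφ/2) + cos φ₁ · cos φ₂ · sin²(Δλ/2) = 0.465658.
c = 2·atan2(√a, √(1−a)) = 1.50206 rad → d = 6371·c ≈ 9569.62 km.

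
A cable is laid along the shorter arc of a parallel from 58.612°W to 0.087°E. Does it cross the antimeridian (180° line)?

Signed shortest Δλ = ((0.087 − -58.612 + 180) mod 360) − 180 = 58.699°.
Going east by 58.699° from -58.612° reaches +0.087° without touching 180°.

No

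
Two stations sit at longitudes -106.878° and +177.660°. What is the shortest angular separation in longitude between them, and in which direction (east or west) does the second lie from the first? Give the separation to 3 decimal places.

75.462° west

Raw difference: 177.660 − -106.878 = 284.538°.
Normalise into (−180°, 180°]: 284.538° − 360° = -75.462°.
Negative ⇒ the second point lies to the west; separation 75.462°.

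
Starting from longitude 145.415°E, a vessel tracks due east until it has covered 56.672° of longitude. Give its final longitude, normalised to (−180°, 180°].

157.913°W

Start at +145.415°; shift +56.672° → +202.087°.
+202.087° lies outside (−180°, 180°]; subtract 360° → -157.913°.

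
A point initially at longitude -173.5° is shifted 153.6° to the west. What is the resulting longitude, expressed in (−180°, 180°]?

+32.9°

Start at -173.5°; shift −153.6° → -327.1°.
-327.1° lies outside (−180°, 180°]; add 360° → +32.9°.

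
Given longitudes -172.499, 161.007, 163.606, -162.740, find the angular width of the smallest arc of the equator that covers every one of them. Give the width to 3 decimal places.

36.253°

Sort the longitudes: -172.499°, -162.740°, +161.007°, +163.606°.
Eastward gaps between consecutive values (wrapping around): 9.759°, 323.747°, 2.599°, 23.895°.
Largest gap = 323.747° ⇒ minimal covering band is its complement: 360° − 323.747° = 36.253°.
Band runs from +161.007° eastward to -162.740°, crossing the antimeridian.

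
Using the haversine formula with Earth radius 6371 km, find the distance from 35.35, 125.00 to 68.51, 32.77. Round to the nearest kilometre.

6473 km

Δλ = 32.77 − 125.00 = -92.23°.
Δφ = 68.51 − 35.35 = 33.16°.
a = sin²(Δφ/2) + cos φ₁ · cos φ₂ · sin²(Δλ/2) = 0.236639.
c = 2·atan2(√a, √(1−a)) = 1.01606 rad → d = 6371·c ≈ 6473.30 km.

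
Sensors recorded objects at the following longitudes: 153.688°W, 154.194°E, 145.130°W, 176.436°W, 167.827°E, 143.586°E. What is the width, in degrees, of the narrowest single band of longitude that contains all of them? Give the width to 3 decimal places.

Sort the longitudes: -176.436°, -153.688°, -145.130°, +143.586°, +154.194°, +167.827°.
Eastward gaps between consecutive values (wrapping around): 22.748°, 8.558°, 288.716°, 10.608°, 13.633°, 15.737°.
Largest gap = 288.716° ⇒ minimal covering band is its complement: 360° − 288.716° = 71.284°.
Band runs from +143.586° eastward to -145.130°, crossing the antimeridian.

71.284°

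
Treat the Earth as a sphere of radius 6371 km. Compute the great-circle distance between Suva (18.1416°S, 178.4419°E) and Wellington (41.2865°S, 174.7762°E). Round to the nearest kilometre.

Δλ = 174.7762 − 178.4419 = -3.6657°.
Δφ = -41.2865 − -18.1416 = -23.1449°.
a = sin²(Δφ/2) + cos φ₁ · cos φ₂ · sin²(Δλ/2) = 0.040974.
c = 2·atan2(√a, √(1−a)) = 0.40766 rad → d = 6371·c ≈ 2597.17 km.

2597 km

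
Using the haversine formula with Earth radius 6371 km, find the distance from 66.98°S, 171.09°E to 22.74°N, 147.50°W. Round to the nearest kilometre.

Δλ = -147.50 − 171.09 = -318.59°; wrapped into (−180°, 180°]: 41.41°.
Δφ = 22.74 − -66.98 = 89.72°.
a = sin²(Δφ/2) + cos φ₁ · cos φ₂ · sin²(Δλ/2) = 0.542639.
c = 2·atan2(√a, √(1−a)) = 1.65618 rad → d = 6371·c ≈ 10551.51 km.

10552 km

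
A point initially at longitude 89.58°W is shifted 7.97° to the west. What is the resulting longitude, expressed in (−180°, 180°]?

Start at -89.58°; shift −7.97° → -97.55°.
-97.55° already lies in (−180°, 180°].

97.55°W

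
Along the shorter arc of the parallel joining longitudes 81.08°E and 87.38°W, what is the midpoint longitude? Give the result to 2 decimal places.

3.15°W

Signed shortest Δλ from +81.08° to -87.38° is -168.46°.
Midpoint longitude = +81.08° + (-168.46°)/2 = +81.08° − 84.23° = -3.15°.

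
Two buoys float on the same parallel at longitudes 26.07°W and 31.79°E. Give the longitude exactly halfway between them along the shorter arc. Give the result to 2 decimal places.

2.86°E

Signed shortest Δλ from -26.07° to +31.79° is +57.86°.
Midpoint longitude = -26.07° + (+57.86°)/2 = -26.07° + 28.93° = +2.86°.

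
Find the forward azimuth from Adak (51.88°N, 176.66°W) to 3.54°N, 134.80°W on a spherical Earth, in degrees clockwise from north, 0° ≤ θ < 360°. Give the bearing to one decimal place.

129.4°

Δλ = -134.80 − -176.66 = 41.86°.
θ = atan2( sin Δλ · cos φ₂ , cos φ₁ · sin φ₂ − sin φ₁ · cos φ₂ · cos Δλ )
  = atan2(0.66604, -0.54670) = 129.380° → normalised to [0°, 360°): 129.380°.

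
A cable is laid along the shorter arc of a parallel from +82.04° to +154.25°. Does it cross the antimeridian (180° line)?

No

Signed shortest Δλ = ((154.25 − 82.04 + 180) mod 360) − 180 = 72.21°.
Going east by 72.21° from +82.04° reaches +154.25° without touching 180°.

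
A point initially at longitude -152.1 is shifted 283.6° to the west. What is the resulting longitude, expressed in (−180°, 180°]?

-75.7°

Start at -152.1°; shift −283.6° → -435.7°.
-435.7° lies outside (−180°, 180°]; add 360° → -75.7°.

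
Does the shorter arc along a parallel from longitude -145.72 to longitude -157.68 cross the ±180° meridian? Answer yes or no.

Signed shortest Δλ = ((-157.68 − -145.72 + 180) mod 360) − 180 = -11.96°.
Going west by 11.96° from -145.72° reaches -157.68° without touching 180°.

No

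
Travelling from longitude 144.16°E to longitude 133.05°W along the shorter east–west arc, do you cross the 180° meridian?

Yes

Naïve |-133.05 − 144.16| = 277.21° > 180°, so the shorter arc goes the other way round — across 180°.
Signed shortest Δλ = ((-133.05 − 144.16 + 180) mod 360) − 180 = 82.79°.
Going east by 82.79° from +144.16° passes through 180° before reaching -133.05°.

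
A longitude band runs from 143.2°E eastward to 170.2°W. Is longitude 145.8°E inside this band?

Yes

Band width going east from +143.2° to -170.2°: ((-170.2 − 143.2) mod 360) = 46.6°.
Offset of +145.8° east of the west edge: ((145.8 − 143.2) mod 360) = 2.6°.
2.6° ≤ 46.6° ⇒ inside.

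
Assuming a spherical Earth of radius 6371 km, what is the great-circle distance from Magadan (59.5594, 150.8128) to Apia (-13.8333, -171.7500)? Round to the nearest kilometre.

8825 km

Δλ = -171.7500 − 150.8128 = -322.5628°; wrapped into (−180°, 180°]: 37.4372°.
Δφ = -13.8333 − 59.5594 = -73.3927°.
a = sin²(Δφ/2) + cos φ₁ · cos φ₂ · sin²(Δλ/2) = 0.407761.
c = 2·atan2(√a, √(1−a)) = 1.38525 rad → d = 6371·c ≈ 8825.46 km.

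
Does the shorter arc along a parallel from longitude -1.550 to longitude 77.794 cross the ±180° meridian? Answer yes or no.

No

Signed shortest Δλ = ((77.794 − -1.550 + 180) mod 360) − 180 = 79.344°.
Going east by 79.344° from -1.550° reaches +77.794° without touching 180°.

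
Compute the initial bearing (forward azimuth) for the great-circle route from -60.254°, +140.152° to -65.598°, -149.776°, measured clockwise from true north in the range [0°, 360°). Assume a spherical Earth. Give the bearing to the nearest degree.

Δλ = -149.776 − 140.152 = -289.928°; wrapped into (−180°, 180°]: 70.072°.
θ = atan2( sin Δλ · cos φ₂ , cos φ₁ · sin φ₂ − sin φ₁ · cos φ₂ · cos Δλ )
  = atan2(0.38840, -0.32958) = 130.316° → normalised to [0°, 360°): 130.316°.

130°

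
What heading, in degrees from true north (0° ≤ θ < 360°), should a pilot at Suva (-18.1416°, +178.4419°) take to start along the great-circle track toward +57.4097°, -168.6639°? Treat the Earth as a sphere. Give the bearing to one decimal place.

Δλ = -168.6639 − 178.4419 = -347.1058°; wrapped into (−180°, 180°]: 12.8942°.
θ = atan2( sin Δλ · cos φ₂ , cos φ₁ · sin φ₂ − sin φ₁ · cos φ₂ · cos Δλ )
  = atan2(0.12020, 0.96414) = 7.106° → normalised to [0°, 360°): 7.106°.

7.1°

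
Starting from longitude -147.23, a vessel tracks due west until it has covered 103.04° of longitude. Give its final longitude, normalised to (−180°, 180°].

+109.73°

Start at -147.23°; shift −103.04° → -250.27°.
-250.27° lies outside (−180°, 180°]; add 360° → +109.73°.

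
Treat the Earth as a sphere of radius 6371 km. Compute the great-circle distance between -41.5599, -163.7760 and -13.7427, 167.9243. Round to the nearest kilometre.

4125 km

Δλ = 167.9243 − -163.7760 = 331.7003°; wrapped into (−180°, 180°]: -28.2997°.
Δφ = -13.7427 − -41.5599 = 27.8172°.
a = sin²(Δφ/2) + cos φ₁ · cos φ₂ · sin²(Δλ/2) = 0.101216.
c = 2·atan2(√a, √(1−a)) = 0.64754 rad → d = 6371·c ≈ 4125.49 km.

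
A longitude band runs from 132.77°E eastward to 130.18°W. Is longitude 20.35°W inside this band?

No

Band width going east from +132.77° to -130.18°: ((-130.18 − 132.77) mod 360) = 97.05°.
Offset of -20.35° east of the west edge: ((-20.35 − 132.77) mod 360) = 206.88°.
206.88° > 97.05° ⇒ outside.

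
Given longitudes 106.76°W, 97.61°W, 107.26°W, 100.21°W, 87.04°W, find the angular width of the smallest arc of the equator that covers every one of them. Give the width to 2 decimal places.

Sort the longitudes: -107.26°, -106.76°, -100.21°, -97.61°, -87.04°.
Eastward gaps between consecutive values (wrapping around): 0.50°, 6.55°, 2.60°, 10.57°, 339.78°.
Largest gap = 339.78° ⇒ minimal covering band is its complement: 360° − 339.78° = 20.22°.
Band runs from -107.26° eastward to -87.04°.

20.22°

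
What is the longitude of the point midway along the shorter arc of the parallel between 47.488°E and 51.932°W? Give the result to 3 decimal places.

Signed shortest Δλ from +47.488° to -51.932° is -99.420°.
Midpoint longitude = +47.488° + (-99.420°)/2 = +47.488° − 49.710° = -2.222°.

2.222°W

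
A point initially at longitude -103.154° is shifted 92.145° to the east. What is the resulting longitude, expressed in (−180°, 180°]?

-11.009°

Start at -103.154°; shift +92.145° → -11.009°.
-11.009° already lies in (−180°, 180°].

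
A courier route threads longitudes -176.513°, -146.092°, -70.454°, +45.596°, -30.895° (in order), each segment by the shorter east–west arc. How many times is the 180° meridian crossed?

0

Leg 1: -176.513° → -146.092°, shortest Δλ = 30.421° (east) — does not cross 180°.
Leg 2: -146.092° → -70.454°, shortest Δλ = 75.638° (east) — does not cross 180°.
Leg 3: -70.454° → +45.596°, shortest Δλ = 116.05° (east) — does not cross 180°.
Leg 4: +45.596° → -30.895°, shortest Δλ = -76.491° (west) — does not cross 180°.
Total crossings: 0.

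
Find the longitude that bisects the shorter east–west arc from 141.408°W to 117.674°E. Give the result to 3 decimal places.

Signed shortest Δλ from -141.408° to +117.674° is -100.918°.
Midpoint longitude = -141.408° + (-100.918°)/2 = -141.408° − 50.459° = -191.867°.
Normalise into (−180°, 180°]: +168.133°.
(The naïve average (-141.408 + +117.674)/2 = -11.867° is on the wrong side of the globe.)

168.133°E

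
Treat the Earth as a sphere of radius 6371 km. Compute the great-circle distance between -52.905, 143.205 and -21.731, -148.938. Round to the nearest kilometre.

Δλ = -148.938 − 143.205 = -292.143°; wrapped into (−180°, 180°]: 67.857°.
Δφ = -21.731 − -52.905 = 31.174°.
a = sin²(Δφ/2) + cos φ₁ · cos φ₂ · sin²(Δλ/2) = 0.246749.
c = 2·atan2(√a, √(1−a)) = 1.03967 rad → d = 6371·c ≈ 6623.75 km.

6624 km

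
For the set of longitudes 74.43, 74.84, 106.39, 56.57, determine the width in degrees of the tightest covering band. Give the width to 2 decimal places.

49.82°

Sort the longitudes: +56.57°, +74.43°, +74.84°, +106.39°.
Eastward gaps between consecutive values (wrapping around): 17.86°, 0.41°, 31.55°, 310.18°.
Largest gap = 310.18° ⇒ minimal covering band is its complement: 360° − 310.18° = 49.82°.
Band runs from +56.57° eastward to +106.39°.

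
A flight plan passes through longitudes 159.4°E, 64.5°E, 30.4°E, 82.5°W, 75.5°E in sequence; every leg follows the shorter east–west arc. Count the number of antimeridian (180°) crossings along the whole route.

Leg 1: +159.4° → +64.5°, shortest Δλ = -94.9° (west) — does not cross 180°.
Leg 2: +64.5° → +30.4°, shortest Δλ = -34.1° (west) — does not cross 180°.
Leg 3: +30.4° → -82.5°, shortest Δλ = -112.9° (west) — does not cross 180°.
Leg 4: -82.5° → +75.5°, shortest Δλ = 158.0° (east) — does not cross 180°.
Total crossings: 0.

0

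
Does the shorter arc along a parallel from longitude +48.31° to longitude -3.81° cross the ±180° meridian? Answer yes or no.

Signed shortest Δλ = ((-3.81 − 48.31 + 180) mod 360) − 180 = -52.12°.
Going west by 52.12° from +48.31° reaches -3.81° without touching 180°.

No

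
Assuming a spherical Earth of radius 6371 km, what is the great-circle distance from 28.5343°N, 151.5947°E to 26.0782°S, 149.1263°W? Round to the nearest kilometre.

Δλ = -149.1263 − 151.5947 = -300.7210°; wrapped into (−180°, 180°]: 59.2790°.
Δφ = -26.0782 − 28.5343 = -54.6125°.
a = sin²(Δφ/2) + cos φ₁ · cos φ₂ · sin²(Δλ/2) = 0.403437.
c = 2·atan2(√a, √(1−a)) = 1.37645 rad → d = 6371·c ≈ 8769.36 km.

8769 km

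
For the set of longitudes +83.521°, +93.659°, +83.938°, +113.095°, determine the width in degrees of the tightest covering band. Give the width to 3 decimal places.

29.574°

Sort the longitudes: +83.521°, +83.938°, +93.659°, +113.095°.
Eastward gaps between consecutive values (wrapping around): 0.417°, 9.721°, 19.436°, 330.426°.
Largest gap = 330.426° ⇒ minimal covering band is its complement: 360° − 330.426° = 29.574°.
Band runs from +83.521° eastward to +113.095°.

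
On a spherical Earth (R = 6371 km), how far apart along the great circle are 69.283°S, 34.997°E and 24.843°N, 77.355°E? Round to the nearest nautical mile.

5942 nmi

Δλ = 77.355 − 34.997 = 42.358°.
Δφ = 24.843 − -69.283 = 94.126°.
a = sin²(Δφ/2) + cos φ₁ · cos φ₂ · sin²(Δλ/2) = 0.577876.
c = 2·atan2(√a, √(1−a)) = 1.72718 rad → d = 6371·c ≈ 11003.89 km ≈ 5941.63 nmi.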